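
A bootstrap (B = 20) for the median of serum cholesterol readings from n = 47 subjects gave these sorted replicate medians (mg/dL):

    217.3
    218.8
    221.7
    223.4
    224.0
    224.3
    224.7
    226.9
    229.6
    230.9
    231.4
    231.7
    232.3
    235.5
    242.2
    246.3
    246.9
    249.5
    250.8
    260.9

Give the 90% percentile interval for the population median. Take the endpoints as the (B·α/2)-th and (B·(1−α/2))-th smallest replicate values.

(217.3, 250.8)

α = 0.10; lower rank = 20 × 0.050 = 1; upper rank = 20 × 0.950 = 19.
The 1st smallest replicate is 217.3; the 19th is 250.8.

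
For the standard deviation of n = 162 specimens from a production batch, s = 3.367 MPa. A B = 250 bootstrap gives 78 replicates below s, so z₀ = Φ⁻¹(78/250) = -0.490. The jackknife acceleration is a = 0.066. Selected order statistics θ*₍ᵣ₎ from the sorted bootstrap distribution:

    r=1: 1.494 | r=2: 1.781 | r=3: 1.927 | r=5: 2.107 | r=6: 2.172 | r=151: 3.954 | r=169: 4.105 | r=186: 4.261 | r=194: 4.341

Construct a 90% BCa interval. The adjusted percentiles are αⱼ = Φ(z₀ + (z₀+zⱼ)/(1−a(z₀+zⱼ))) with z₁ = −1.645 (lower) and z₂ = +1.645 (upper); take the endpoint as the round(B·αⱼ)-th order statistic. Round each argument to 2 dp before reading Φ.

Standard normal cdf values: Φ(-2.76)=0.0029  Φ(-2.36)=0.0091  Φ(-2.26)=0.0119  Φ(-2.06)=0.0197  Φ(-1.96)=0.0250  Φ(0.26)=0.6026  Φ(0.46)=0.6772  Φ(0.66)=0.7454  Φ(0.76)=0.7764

(1.781, 4.341)

Lower: z₀ + z₁ = -0.490 + (-1.645) = -2.135; 1 − a(z₀+z₁) = 1 − (0.066)(-2.135) = 1.1409; argument = -0.490 + (-2.135)/1.1409 = -2.3613 → -2.36.
α₁ = Φ(-2.36) = 0.0091; rank = round(250 × 0.0091) = 2; θ*₍2₎ = 1.781.
Upper: z₀ + z₂ = 1.155; 1 − a(z₀+z₂) = 0.9238; argument = 0.7603 → 0.76; α₂ = 0.7764; rank = 194; θ*₍194₎ = 4.341.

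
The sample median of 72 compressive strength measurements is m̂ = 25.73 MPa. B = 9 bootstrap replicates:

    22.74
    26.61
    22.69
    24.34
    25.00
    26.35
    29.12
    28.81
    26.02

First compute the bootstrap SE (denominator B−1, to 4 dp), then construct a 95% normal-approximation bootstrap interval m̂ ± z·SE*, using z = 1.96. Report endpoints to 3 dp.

Mean of replicates = 25.7422; sum of squared deviations = 42.8668; SE* = √(42.8668/8) = 2.3148
Margin = 1.96 × 2.3148 = 4.5370
Interval: 25.73 ± 4.5370

(21.193, 30.267)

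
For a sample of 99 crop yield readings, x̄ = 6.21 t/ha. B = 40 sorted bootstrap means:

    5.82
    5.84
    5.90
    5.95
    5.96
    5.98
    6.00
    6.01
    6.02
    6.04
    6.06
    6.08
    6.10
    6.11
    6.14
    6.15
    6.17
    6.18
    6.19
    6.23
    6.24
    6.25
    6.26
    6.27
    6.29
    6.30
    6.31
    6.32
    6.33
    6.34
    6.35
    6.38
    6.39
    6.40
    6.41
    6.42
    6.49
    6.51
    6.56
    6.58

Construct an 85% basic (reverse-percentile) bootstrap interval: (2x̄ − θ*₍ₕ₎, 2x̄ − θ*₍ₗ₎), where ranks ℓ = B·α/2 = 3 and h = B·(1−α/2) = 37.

(5.93, 6.52)

Percentile endpoints at ranks 3 and 37: θ*₍3₎ = 5.90, θ*₍37₎ = 6.49.
Basic interval reflects these around x̄:
  lower = 2 × 6.21 − 6.49 = 5.93
  upper = 2 × 6.21 − 5.90 = 6.52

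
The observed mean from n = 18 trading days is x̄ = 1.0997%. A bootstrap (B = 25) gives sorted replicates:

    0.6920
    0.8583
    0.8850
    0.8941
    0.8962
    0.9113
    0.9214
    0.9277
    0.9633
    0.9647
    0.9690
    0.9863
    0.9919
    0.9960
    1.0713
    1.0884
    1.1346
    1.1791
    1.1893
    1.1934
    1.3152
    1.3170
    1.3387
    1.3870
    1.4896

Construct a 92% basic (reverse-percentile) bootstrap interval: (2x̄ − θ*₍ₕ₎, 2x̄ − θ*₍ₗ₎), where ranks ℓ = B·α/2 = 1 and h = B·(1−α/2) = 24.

(0.8124, 1.5074)

Percentile endpoints at ranks 1 and 24: θ*₍1₎ = 0.6920, θ*₍24₎ = 1.3870.
Basic interval reflects these around x̄:
  lower = 2 × 1.0997 − 1.3870 = 0.8124
  upper = 2 × 1.0997 − 0.6920 = 1.5074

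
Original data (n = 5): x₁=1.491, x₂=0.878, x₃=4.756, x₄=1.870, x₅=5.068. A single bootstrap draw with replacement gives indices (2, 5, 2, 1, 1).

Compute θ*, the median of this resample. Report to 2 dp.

Resample values: 0.878, 5.068, 0.878, 1.491, 1.491.
Sorted: 0.878, 0.878, 1.491, 1.491, 5.068
Median = middle value = 1.49

θ* = 1.49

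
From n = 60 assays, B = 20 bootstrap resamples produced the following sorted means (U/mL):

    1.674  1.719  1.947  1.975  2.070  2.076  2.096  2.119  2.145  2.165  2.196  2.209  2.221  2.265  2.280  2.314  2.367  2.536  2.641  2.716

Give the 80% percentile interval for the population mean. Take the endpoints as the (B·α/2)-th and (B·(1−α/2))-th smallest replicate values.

(1.719, 2.536)

α = 0.20; lower rank = 20 × 0.100 = 2; upper rank = 20 × 0.900 = 18.
The 2nd smallest replicate is 1.719; the 18th is 2.536.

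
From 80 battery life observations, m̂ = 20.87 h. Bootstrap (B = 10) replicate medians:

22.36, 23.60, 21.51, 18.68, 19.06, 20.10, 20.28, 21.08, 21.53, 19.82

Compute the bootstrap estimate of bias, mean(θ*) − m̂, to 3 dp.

mean(θ*) = (22.36 + 23.60 + 21.51 + 18.68 + 19.06 + 20.10 + 20.28 + 21.08 + 21.53 + 19.82) / 10 = 20.8020
bias = 20.8020 − 20.87

bias = −0.068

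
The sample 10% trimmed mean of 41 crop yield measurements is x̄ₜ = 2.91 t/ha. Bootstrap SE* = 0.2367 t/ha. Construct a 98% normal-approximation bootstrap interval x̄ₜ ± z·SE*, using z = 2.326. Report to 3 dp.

(2.359, 3.461)

Margin = 2.326 × 0.2367 = 0.5506
Interval: 2.91 ± 0.5506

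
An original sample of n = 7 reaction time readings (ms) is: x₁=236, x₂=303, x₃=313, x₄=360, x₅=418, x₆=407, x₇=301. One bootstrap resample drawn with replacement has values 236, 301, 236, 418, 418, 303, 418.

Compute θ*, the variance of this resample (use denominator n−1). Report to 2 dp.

Mean = 332.8571; sum of squared deviations = 42416.8571
s² = 42416.8571 / 6 = 7069.4762

θ* = 7069.48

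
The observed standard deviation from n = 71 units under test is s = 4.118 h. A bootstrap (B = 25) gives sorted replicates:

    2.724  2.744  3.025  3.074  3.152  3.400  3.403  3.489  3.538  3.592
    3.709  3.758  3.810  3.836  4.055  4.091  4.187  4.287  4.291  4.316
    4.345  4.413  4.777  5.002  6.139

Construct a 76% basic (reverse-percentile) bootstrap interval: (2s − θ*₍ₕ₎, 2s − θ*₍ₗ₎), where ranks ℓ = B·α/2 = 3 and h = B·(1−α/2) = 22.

Percentile endpoints at ranks 3 and 22: θ*₍3₎ = 3.025, θ*₍22₎ = 4.413.
Basic interval reflects these around s:
  lower = 2 × 4.118 − 4.413 = 3.823
  upper = 2 × 4.118 − 3.025 = 5.211

(3.823, 5.211)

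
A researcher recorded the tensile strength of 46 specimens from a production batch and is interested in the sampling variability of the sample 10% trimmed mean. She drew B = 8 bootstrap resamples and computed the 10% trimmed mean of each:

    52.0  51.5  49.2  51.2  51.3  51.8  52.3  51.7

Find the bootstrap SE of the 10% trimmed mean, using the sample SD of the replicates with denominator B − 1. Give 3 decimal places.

SE* = 0.950

Bootstrap SE is the standard deviation of the 8 replicate 10% trimmed means.
Mean of replicates: (52.0 + 51.5 + 49.2 + 51.2 + 51.3 + 51.8 + 52.3 + 51.7) / 8 = 411.0000 / 8 = 51.3750
Sum of squared deviations: (+0.6250)² + (+0.1250)² + (−2.1750)² + (−0.1750)² + (−0.0750)² + (+0.4250)² + (+0.9250)² + (+0.3250)² = 6.3150
Variance = 6.3150 / 7 = 0.9021
SE* = √0.9021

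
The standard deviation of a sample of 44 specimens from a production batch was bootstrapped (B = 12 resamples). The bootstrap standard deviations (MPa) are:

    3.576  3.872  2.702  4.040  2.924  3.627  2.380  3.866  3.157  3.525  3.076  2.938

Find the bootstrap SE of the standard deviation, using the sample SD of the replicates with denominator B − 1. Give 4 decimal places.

SE* = 0.5201

Bootstrap SE is the standard deviation of the 12 replicate standard deviations.
Mean of replicates: (3.576 + 3.872 + 2.702 + 4.040 + 2.924 + 3.627 + 2.380 + 3.866 + 3.157 + 3.525 + 3.076 + 2.938) / 12 = 39.68300 / 12 = 3.30692
Sum of squared deviations: (+0.26908)² + (+0.56508)² + (−0.60492)² + (+0.73308)² + (−0.38292)² + (+0.32008)² + (−0.92692)² + (+0.55908)² + (−0.14992)² + (+0.21808)² + (−0.23092)² + (−0.36892)² = 2.97534
Variance = 2.97534 / 11 = 0.27049
SE* = √0.27049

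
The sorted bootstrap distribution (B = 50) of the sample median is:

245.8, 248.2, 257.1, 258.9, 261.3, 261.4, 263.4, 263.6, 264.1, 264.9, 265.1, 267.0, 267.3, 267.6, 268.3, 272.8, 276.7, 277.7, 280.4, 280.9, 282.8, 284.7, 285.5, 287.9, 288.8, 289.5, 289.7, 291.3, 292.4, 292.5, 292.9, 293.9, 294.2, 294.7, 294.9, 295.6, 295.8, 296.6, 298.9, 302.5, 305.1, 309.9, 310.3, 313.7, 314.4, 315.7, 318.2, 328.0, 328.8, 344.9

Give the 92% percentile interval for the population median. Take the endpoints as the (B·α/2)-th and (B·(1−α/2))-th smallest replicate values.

α = 0.08; lower rank = 50 × 0.040 = 2; upper rank = 50 × 0.960 = 48.
The 2nd smallest replicate is 248.2; the 48th is 328.0.

(248.2, 328.0)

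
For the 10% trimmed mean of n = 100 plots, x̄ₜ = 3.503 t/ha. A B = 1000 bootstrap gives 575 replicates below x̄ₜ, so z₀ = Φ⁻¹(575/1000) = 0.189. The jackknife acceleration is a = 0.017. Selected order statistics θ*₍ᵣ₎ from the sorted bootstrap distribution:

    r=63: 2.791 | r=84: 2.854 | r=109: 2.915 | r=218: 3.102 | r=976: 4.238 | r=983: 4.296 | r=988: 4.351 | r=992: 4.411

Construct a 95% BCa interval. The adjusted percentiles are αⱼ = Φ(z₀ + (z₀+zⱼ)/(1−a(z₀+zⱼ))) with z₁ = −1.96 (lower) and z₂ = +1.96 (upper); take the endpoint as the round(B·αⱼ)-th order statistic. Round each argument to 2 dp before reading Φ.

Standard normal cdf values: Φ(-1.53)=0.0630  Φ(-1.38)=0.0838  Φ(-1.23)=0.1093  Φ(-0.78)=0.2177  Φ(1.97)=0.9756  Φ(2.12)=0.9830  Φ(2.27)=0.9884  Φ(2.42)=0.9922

Lower: z₀ + z₁ = 0.189 + (-1.960) = -1.771; 1 − a(z₀+z₁) = 1 − (0.017)(-1.771) = 1.0301; argument = 0.189 + (-1.771)/1.0301 = -1.5302 → -1.53.
α₁ = Φ(-1.53) = 0.0630; rank = round(1000 × 0.0630) = 63; θ*₍63₎ = 2.791.
Upper: z₀ + z₂ = 2.149; 1 − a(z₀+z₂) = 0.9635; argument = 2.4195 → 2.42; α₂ = 0.9922; rank = 992; θ*₍992₎ = 4.411.

(2.791, 4.411)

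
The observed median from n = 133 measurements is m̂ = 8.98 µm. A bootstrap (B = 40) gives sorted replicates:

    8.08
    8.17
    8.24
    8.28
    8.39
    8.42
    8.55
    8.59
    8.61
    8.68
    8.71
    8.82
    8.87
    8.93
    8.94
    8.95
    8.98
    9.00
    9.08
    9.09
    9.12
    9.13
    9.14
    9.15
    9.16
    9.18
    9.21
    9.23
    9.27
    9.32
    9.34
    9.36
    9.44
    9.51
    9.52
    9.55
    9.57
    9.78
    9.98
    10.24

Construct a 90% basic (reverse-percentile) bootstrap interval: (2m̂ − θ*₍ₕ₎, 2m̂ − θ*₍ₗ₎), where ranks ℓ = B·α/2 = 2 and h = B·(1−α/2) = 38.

Percentile endpoints at ranks 2 and 38: θ*₍2₎ = 8.17, θ*₍38₎ = 9.78.
Basic interval reflects these around m̂:
  lower = 2 × 8.98 − 9.78 = 8.18
  upper = 2 × 8.98 − 8.17 = 9.79

(8.18, 9.79)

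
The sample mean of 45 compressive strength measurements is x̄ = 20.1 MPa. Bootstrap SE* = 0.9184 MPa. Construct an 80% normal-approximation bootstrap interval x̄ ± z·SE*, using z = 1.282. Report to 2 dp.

Margin = 1.282 × 0.9184 = 1.177
Interval: 20.1 ± 1.177

(18.92, 21.28)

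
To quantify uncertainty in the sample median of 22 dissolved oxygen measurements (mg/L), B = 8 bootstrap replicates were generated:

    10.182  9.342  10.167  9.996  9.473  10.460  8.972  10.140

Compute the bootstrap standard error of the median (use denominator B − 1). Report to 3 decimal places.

SE* = 0.515

Bootstrap SE is the standard deviation of the 8 replicate medians.
Mean of replicates: (10.182 + 9.342 + 10.167 + 9.996 + 9.473 + 10.460 + 8.972 + 10.140) / 8 = 78.7320 / 8 = 9.8415
Sum of squared deviations: (+0.3405)² + (−0.4995)² + (+0.3255)² + (+0.1545)² + (−0.3685)² + (+0.6185)² + (−0.8695)² + (+0.2985)² = 1.8587
Variance = 1.8587 / 7 = 0.2655
SE* = √0.2655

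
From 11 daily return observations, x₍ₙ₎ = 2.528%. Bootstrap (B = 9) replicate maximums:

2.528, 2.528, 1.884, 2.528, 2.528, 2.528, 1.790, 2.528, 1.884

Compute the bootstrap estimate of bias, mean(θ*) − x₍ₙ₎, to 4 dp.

bias = −0.2251

mean(θ*) = (2.528 + 2.528 + 1.884 + 2.528 + 2.528 + 2.528 + 1.790 + 2.528 + 1.884) / 9 = 2.30289
bias = 2.30289 − 2.528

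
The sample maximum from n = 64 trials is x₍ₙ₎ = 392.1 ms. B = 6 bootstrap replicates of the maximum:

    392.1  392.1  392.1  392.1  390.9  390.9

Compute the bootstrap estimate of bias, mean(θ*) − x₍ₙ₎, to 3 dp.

bias = −0.400

mean(θ*) = (392.1 + 392.1 + 392.1 + 392.1 + 390.9 + 390.9) / 6 = 391.7000
bias = 391.7000 − 392.1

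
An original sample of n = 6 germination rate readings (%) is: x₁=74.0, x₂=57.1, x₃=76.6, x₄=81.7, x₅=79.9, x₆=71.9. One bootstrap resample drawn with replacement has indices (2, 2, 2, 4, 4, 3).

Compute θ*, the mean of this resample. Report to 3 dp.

θ* = 68.550

Resample values: 57.1, 57.1, 57.1, 81.7, 81.7, 76.6.
Mean = (57.1 + 57.1 + 57.1 + 81.7 + 81.7 + 76.6) / 6 = 411.30 / 6 = 68.550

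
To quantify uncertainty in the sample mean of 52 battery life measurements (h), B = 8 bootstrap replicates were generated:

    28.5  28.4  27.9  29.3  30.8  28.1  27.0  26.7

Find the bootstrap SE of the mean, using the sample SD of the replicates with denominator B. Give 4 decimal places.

Bootstrap SE is the standard deviation of the 8 replicate means.
Mean of replicates: (28.5 + 28.4 + 27.9 + 29.3 + 30.8 + 28.1 + 27.0 + 26.7) / 8 = 226.70000 / 8 = 28.33750
Sum of squared deviations: (+0.16250)² + (+0.06250)² + (−0.43750)² + (+0.96250)² + (+2.46250)² + (−0.23750)² + (−1.33750)² + (−1.63750)² = 11.73875
Variance = 11.73875 / 8 = 1.46734
SE* = √1.46734

SE* = 1.2113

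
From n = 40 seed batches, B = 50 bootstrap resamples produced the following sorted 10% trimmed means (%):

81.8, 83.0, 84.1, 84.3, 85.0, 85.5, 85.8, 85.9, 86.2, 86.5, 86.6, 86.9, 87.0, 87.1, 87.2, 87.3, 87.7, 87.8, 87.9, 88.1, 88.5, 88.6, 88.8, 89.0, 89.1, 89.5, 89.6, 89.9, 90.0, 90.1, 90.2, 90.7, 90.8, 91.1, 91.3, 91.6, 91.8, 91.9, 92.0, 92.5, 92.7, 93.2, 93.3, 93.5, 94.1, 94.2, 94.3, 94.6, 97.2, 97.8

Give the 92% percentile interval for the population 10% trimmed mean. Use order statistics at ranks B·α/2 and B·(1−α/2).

(83.0, 94.6)

α = 0.08; lower rank = 50 × 0.040 = 2; upper rank = 50 × 0.960 = 48.
The 2nd smallest replicate is 83.0; the 48th is 94.6.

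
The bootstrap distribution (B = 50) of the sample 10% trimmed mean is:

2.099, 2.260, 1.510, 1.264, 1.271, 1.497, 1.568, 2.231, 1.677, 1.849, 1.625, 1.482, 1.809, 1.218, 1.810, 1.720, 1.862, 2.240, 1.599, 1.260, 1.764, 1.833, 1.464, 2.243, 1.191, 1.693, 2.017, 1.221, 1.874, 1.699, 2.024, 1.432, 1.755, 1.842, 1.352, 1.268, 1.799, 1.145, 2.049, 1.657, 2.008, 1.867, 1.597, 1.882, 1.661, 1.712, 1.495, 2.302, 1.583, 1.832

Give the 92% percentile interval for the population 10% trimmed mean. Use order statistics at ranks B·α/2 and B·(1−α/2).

(1.191, 2.243)

Sorted replicates: 1.145, 1.191, 1.218, 1.221, 1.260, 1.264, 1.268, 1.271, 1.352, 1.432, 1.464, 1.482, 1.495, 1.497, 1.510, 1.568, 1.583, 1.597, 1.599, 1.625, 1.657, 1.661, 1.677, 1.693, 1.699, 1.712, 1.720, 1.755, 1.764, 1.799, 1.809, 1.810, 1.832, 1.833, 1.842, 1.849, 1.862, 1.867, 1.874, 1.882, 2.008, 2.017, 2.024, 2.049, 2.099, 2.231, 2.240, 2.243, 2.260, 2.302
α = 0.08; lower rank = 50 × 0.040 = 2; upper rank = 50 × 0.960 = 48.
The 2nd smallest replicate is 1.191; the 48th is 2.243.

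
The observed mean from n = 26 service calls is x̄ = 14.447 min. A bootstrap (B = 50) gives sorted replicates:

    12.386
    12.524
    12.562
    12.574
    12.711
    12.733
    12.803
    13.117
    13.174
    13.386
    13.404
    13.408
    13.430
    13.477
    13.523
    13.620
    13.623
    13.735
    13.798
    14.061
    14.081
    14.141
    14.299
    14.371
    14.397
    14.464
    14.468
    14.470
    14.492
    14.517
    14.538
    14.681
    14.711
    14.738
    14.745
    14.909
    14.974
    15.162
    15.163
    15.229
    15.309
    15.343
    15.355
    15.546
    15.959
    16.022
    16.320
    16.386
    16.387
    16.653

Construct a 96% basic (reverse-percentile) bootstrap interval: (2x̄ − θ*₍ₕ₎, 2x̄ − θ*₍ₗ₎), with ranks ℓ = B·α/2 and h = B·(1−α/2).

(12.507, 16.508)

Percentile endpoints at ranks 1 and 49: θ*₍1₎ = 12.386, θ*₍49₎ = 16.387.
Basic interval reflects these around x̄:
  lower = 2 × 14.447 − 16.387 = 12.507
  upper = 2 × 14.447 − 12.386 = 16.508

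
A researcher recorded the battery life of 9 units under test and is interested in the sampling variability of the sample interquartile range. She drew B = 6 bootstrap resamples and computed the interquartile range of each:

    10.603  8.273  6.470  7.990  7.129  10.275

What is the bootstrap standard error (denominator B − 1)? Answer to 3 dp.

Bootstrap SE is the standard deviation of the 6 replicate interquartile ranges.
Mean of replicates: (10.603 + 8.273 + 6.470 + 7.990 + 7.129 + 10.275) / 6 = 50.7400 / 6 = 8.4567
Sum of squared deviations: (+2.1463)² + (−0.1837)² + (−1.9867)² + (−0.4667)² + (−1.3277)² + (+1.8183)² = 13.8741
Variance = 13.8741 / 5 = 2.7748
SE* = √2.7748

SE* = 1.666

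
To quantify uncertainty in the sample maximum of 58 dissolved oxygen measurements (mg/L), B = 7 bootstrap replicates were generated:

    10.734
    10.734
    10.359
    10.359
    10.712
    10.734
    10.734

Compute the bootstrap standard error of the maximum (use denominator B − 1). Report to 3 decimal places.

SE* = 0.181

Bootstrap SE is the standard deviation of the 7 replicate maximums.
Mean of replicates: (10.734 + 10.734 + 10.359 + 10.359 + 10.712 + 10.734 + 10.734) / 7 = 74.3660 / 7 = 10.6237
Sum of squared deviations: (+0.1103)² + (+0.1103)² + (−0.2647)² + (−0.2647)² + (+0.0883)² + (+0.1103)² + (+0.1103)² = 0.1966
Variance = 0.1966 / 6 = 0.0328
SE* = √0.0328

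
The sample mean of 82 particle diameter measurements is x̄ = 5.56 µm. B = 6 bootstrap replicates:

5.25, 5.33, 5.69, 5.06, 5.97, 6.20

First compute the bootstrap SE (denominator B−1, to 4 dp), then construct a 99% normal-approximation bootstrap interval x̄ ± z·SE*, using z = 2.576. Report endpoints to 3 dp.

Mean of replicates = 5.5833; sum of squared deviations = 0.9903; SE* = √(0.9903/5) = 0.4450
Margin = 2.576 × 0.4450 = 1.1463
Interval: 5.56 ± 1.1463

(4.414, 6.706)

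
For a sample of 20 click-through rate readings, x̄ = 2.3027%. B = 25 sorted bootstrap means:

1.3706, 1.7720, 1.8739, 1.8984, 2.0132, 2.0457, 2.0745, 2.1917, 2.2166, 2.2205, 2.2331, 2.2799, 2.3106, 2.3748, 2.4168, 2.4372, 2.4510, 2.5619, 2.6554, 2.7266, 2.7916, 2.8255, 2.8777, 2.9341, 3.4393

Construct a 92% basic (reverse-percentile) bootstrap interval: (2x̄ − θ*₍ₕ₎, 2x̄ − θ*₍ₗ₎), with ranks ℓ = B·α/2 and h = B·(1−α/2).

Percentile endpoints at ranks 1 and 24: θ*₍1₎ = 1.3706, θ*₍24₎ = 2.9341.
Basic interval reflects these around x̄:
  lower = 2 × 2.3027 − 2.9341 = 1.6713
  upper = 2 × 2.3027 − 1.3706 = 3.2348

(1.6713, 3.2348)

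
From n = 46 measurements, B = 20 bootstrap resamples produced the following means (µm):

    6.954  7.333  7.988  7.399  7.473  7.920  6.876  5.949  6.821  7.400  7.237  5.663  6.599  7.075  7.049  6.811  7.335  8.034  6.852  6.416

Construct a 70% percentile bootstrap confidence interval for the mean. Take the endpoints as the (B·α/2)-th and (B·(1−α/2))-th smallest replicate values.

(6.416, 7.473)

Sorted replicates: 5.663, 5.949, 6.416, 6.599, 6.811, 6.821, 6.852, 6.876, 6.954, 7.049, 7.075, 7.237, 7.333, 7.335, 7.399, 7.400, 7.473, 7.920, 7.988, 8.034
α = 0.30; lower rank = 20 × 0.150 = 3; upper rank = 20 × 0.850 = 17.
The 3rd smallest replicate is 6.416; the 17th is 7.473.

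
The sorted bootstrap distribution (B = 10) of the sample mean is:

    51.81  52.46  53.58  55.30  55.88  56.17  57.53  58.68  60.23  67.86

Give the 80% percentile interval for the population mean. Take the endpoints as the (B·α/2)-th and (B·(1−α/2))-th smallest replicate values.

(51.81, 60.23)

α = 0.20; lower rank = 10 × 0.100 = 1; upper rank = 10 × 0.900 = 9.
The 1st smallest replicate is 51.81; the 9th is 60.23.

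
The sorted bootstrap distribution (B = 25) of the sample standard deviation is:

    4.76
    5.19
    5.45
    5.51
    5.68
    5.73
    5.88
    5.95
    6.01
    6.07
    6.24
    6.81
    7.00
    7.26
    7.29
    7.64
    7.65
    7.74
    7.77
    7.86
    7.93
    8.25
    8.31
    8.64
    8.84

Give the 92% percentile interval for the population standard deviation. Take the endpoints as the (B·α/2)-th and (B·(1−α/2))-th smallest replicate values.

(4.76, 8.64)

α = 0.08; lower rank = 25 × 0.040 = 1; upper rank = 25 × 0.960 = 24.
The 1st smallest replicate is 4.76; the 24th is 8.64.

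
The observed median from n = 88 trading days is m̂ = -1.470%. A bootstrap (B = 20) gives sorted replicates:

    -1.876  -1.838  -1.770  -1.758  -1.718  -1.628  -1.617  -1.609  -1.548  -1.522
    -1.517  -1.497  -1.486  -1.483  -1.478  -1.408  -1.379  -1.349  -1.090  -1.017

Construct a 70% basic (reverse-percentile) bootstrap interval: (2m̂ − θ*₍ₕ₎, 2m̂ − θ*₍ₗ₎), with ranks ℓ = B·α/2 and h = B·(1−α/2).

Percentile endpoints at ranks 3 and 17: θ*₍3₎ = -1.770, θ*₍17₎ = -1.379.
Basic interval reflects these around m̂:
  lower = 2 × -1.470 − -1.379 = -1.561
  upper = 2 × -1.470 − -1.770 = -1.170

(-1.561, -1.170)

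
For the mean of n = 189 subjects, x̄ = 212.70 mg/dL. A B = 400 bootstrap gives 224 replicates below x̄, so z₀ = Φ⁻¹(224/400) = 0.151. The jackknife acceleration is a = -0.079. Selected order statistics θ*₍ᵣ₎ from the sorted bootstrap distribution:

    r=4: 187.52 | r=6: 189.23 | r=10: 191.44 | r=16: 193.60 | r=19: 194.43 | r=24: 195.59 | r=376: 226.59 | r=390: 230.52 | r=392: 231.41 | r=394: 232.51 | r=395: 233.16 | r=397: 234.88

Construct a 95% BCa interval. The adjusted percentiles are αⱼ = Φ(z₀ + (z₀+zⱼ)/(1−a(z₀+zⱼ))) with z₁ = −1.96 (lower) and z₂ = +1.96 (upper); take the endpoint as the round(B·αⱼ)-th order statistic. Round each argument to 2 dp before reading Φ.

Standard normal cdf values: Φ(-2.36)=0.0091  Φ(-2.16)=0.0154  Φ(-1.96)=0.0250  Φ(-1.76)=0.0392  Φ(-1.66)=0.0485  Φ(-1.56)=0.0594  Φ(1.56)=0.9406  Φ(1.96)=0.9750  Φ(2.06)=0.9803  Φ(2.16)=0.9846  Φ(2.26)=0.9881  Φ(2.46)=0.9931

Lower: z₀ + z₁ = 0.151 + (-1.960) = -1.809; 1 − a(z₀+z₁) = 1 − (-0.079)(-1.809) = 0.8571; argument = 0.151 + (-1.809)/0.8571 = -1.9596 → -1.96.
α₁ = Φ(-1.96) = 0.0250; rank = round(400 × 0.0250) = 10; θ*₍10₎ = 191.44.
Upper: z₀ + z₂ = 2.111; 1 − a(z₀+z₂) = 1.1668; argument = 1.9603 → 1.96; α₂ = 0.9750; rank = 390; θ*₍390₎ = 230.52.

(191.44, 230.52)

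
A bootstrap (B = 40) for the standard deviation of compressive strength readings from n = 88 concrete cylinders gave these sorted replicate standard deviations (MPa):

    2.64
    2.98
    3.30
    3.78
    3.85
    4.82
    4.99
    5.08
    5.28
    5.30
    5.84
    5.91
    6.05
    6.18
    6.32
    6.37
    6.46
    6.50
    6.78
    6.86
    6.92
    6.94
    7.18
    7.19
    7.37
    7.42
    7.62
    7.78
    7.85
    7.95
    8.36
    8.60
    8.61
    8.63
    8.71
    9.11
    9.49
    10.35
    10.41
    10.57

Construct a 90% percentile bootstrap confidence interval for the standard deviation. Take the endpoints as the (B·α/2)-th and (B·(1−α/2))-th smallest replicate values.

α = 0.10; lower rank = 40 × 0.050 = 2; upper rank = 40 × 0.950 = 38.
The 2nd smallest replicate is 2.98; the 38th is 10.35.

(2.98, 10.35)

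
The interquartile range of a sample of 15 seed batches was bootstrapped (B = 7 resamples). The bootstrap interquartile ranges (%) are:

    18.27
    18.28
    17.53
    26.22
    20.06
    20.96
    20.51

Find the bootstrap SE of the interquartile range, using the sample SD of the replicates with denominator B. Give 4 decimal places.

Bootstrap SE is the standard deviation of the 7 replicate interquartile ranges.
Mean of replicates: (18.27 + 18.28 + 17.53 + 26.22 + 20.06 + 20.96 + 20.51) / 7 = 141.83000 / 7 = 20.26143
Sum of squared deviations: (−1.99143)² + (−1.98143)² + (−2.73143)² + (+5.95857)² + (−0.20143)² + (+0.69857)² + (+0.24857)² = 51.44749
Variance = 51.44749 / 7 = 7.34964
SE* = √7.34964

SE* = 2.7110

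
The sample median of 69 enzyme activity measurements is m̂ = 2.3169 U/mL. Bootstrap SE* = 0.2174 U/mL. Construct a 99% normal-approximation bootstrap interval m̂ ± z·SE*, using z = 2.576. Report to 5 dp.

Margin = 2.576 × 0.2174 = 0.560022
Interval: 2.3169 ± 0.560022

(1.75688, 2.87692)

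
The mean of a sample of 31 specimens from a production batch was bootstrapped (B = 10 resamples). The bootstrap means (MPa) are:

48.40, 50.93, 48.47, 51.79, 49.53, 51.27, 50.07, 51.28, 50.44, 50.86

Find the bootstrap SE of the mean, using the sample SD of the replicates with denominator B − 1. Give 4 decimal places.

SE* = 1.1764

Bootstrap SE is the standard deviation of the 10 replicate means.
Mean of replicates: (48.40 + 50.93 + 48.47 + 51.79 + 49.53 + 51.27 + 50.07 + 51.28 + 50.44 + 50.86) / 10 = 503.04000 / 10 = 50.30400
Sum of squared deviations: (−1.90400)² + (+0.62600)² + (−1.83400)² + (+1.48600)² + (−0.77400)² + (+0.96600)² + (−0.23400)² + (+0.97600)² + (+0.13600)² + (+0.55600)² = 12.45604
Variance = 12.45604 / 9 = 1.38400
SE* = √1.38400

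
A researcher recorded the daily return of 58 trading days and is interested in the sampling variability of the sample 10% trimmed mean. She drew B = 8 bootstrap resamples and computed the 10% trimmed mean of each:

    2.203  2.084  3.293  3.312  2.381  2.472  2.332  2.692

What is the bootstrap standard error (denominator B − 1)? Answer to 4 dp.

SE* = 0.4714

Bootstrap SE is the standard deviation of the 8 replicate 10% trimmed means.
Mean of replicates: (2.203 + 2.084 + 3.293 + 3.312 + 2.381 + 2.472 + 2.332 + 2.692) / 8 = 20.76900 / 8 = 2.59612
Sum of squared deviations: (−0.39312)² + (−0.51212)² + (+0.69688)² + (+0.71588)² + (−0.21513)² + (−0.12412)² + (−0.26412)² + (+0.09588)² = 1.55557
Variance = 1.55557 / 7 = 0.22222
SE* = √0.22222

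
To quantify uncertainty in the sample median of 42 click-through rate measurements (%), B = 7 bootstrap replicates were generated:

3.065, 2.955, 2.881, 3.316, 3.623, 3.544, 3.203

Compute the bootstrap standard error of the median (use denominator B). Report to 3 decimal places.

SE* = 0.263

Bootstrap SE is the standard deviation of the 7 replicate medians.
Mean of replicates: (3.065 + 2.955 + 2.881 + 3.316 + 3.623 + 3.544 + 3.203) / 7 = 22.5870 / 7 = 3.2267
Sum of squared deviations: (−0.1617)² + (−0.2717)² + (−0.3457)² + (+0.0893)² + (+0.3963)² + (+0.3173)² + (−0.0237)² = 0.4857
Variance = 0.4857 / 7 = 0.0694
SE* = √0.0694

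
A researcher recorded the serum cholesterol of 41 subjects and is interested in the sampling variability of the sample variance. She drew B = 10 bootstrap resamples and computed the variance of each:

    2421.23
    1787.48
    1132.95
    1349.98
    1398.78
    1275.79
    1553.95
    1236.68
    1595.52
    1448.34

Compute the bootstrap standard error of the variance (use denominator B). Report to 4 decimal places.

SE* = 350.5809

Bootstrap SE is the standard deviation of the 10 replicate variances.
Mean of replicates: (2421.23 + 1787.48 + 1132.95 + 1349.98 + 1398.78 + 1275.79 + 1553.95 + 1236.68 + 1595.52 + 1448.34) / 10 = 15200.70000 / 10 = 1520.07000
Sum of squared deviations: (+901.16000)² + (+267.41000)² + (−387.12000)² + (−170.09000)² + (−121.29000)² + (−244.28000)² + (+33.88000)² + (−283.39000)² + (+75.45000)² + (−71.73000)² = 1229069.58060
Variance = 1229069.58060 / 10 = 122906.95806
SE* = √122906.95806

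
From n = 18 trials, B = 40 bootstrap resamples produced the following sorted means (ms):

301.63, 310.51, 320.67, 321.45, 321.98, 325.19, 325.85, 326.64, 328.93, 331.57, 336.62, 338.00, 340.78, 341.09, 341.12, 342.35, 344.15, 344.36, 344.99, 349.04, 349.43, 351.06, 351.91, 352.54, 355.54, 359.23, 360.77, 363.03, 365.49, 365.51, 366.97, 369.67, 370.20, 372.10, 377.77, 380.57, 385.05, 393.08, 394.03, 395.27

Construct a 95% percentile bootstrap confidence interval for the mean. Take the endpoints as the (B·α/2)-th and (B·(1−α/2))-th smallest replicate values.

α = 0.05; lower rank = 40 × 0.025 = 1; upper rank = 40 × 0.975 = 39.
The 1st smallest replicate is 301.63; the 39th is 394.03.

(301.63, 394.03)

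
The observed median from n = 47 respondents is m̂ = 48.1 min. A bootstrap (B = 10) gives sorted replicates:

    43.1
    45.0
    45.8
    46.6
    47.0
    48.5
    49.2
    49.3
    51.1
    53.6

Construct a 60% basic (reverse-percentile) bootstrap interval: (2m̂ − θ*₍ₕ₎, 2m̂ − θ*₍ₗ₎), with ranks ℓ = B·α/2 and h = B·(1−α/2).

(46.9, 51.2)

Percentile endpoints at ranks 2 and 8: θ*₍2₎ = 45.0, θ*₍8₎ = 49.3.
Basic interval reflects these around m̂:
  lower = 2 × 48.1 − 49.3 = 46.9
  upper = 2 × 48.1 − 45.0 = 51.2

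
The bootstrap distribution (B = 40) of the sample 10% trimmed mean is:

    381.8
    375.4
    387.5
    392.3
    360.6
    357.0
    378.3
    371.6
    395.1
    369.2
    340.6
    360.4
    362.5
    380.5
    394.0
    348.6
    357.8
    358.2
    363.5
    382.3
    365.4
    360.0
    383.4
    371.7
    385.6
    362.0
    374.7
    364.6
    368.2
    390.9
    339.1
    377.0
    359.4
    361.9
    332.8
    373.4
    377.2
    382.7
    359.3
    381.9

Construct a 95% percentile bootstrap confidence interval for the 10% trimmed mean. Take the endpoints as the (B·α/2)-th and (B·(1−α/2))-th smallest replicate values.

(332.8, 394.0)

Sorted replicates: 332.8, 339.1, 340.6, 348.6, 357.0, 357.8, 358.2, 359.3, 359.4, 360.0, 360.4, 360.6, 361.9, 362.0, 362.5, 363.5, 364.6, 365.4, 368.2, 369.2, 371.6, 371.7, 373.4, 374.7, 375.4, 377.0, 377.2, 378.3, 380.5, 381.8, 381.9, 382.3, 382.7, 383.4, 385.6, 387.5, 390.9, 392.3, 394.0, 395.1
α = 0.05; lower rank = 40 × 0.025 = 1; upper rank = 40 × 0.975 = 39.
The 1st smallest replicate is 332.8; the 39th is 394.0.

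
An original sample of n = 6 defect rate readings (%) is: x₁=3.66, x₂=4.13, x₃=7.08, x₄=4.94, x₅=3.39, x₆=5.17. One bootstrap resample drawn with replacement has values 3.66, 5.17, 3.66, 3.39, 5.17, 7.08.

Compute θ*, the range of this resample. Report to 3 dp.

θ* = 3.690

Range = 7.08 − 3.39 = 3.690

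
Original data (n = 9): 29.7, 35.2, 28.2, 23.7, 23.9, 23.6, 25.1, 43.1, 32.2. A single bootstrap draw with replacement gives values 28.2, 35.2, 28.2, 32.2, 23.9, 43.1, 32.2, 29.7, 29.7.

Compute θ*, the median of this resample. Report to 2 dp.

Sorted: 23.9, 28.2, 28.2, 29.7, 29.7, 32.2, 32.2, 35.2, 43.1
Median = middle value = 29.70

θ* = 29.70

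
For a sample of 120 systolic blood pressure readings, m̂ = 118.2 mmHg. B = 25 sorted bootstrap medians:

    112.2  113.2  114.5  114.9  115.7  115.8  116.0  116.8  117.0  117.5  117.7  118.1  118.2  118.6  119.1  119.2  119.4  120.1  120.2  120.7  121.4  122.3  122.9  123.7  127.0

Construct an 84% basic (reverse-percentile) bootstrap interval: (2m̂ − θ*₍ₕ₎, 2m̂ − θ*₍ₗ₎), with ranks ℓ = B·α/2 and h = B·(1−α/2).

(113.5, 123.2)

Percentile endpoints at ranks 2 and 23: θ*₍2₎ = 113.2, θ*₍23₎ = 122.9.
Basic interval reflects these around m̂:
  lower = 2 × 118.2 − 122.9 = 113.5
  upper = 2 × 118.2 − 113.2 = 123.2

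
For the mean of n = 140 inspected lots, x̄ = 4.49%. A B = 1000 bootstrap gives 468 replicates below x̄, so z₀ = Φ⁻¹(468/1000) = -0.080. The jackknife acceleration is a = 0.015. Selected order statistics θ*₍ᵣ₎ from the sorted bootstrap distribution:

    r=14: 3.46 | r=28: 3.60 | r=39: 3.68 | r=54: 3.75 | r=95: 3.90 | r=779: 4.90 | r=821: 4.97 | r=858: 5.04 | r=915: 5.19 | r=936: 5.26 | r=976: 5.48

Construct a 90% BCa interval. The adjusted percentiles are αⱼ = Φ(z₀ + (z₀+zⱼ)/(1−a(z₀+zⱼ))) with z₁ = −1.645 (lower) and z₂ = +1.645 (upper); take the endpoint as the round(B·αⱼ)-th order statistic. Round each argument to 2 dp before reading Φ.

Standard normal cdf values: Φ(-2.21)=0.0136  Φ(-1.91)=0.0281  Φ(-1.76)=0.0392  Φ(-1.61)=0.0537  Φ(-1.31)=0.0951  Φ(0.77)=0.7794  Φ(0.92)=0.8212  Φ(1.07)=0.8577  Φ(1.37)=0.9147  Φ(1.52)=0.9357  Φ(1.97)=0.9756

(3.68, 5.26)

Lower: z₀ + z₁ = -0.080 + (-1.645) = -1.725; 1 − a(z₀+z₁) = 1 − (0.015)(-1.725) = 1.0259; argument = -0.080 + (-1.725)/1.0259 = -1.7615 → -1.76.
α₁ = Φ(-1.76) = 0.0392; rank = round(1000 × 0.0392) = 39; θ*₍39₎ = 3.68.
Upper: z₀ + z₂ = 1.565; 1 − a(z₀+z₂) = 0.9765; argument = 1.5226 → 1.52; α₂ = 0.9357; rank = 936; θ*₍936₎ = 5.26.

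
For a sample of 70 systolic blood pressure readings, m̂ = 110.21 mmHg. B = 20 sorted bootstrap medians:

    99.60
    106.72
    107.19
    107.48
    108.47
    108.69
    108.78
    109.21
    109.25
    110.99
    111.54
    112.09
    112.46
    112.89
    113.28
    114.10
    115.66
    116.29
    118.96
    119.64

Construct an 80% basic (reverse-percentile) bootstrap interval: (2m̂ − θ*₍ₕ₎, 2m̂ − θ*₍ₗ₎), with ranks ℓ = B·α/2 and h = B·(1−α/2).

(104.13, 113.70)

Percentile endpoints at ranks 2 and 18: θ*₍2₎ = 106.72, θ*₍18₎ = 116.29.
Basic interval reflects these around m̂:
  lower = 2 × 110.21 − 116.29 = 104.13
  upper = 2 × 110.21 − 106.72 = 113.70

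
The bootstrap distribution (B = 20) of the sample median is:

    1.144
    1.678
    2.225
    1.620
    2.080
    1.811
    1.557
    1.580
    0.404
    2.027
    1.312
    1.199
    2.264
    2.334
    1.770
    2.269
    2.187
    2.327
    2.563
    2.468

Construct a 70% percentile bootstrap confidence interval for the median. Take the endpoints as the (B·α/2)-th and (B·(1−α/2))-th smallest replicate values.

Sorted replicates: 0.404, 1.144, 1.199, 1.312, 1.557, 1.580, 1.620, 1.678, 1.770, 1.811, 2.027, 2.080, 2.187, 2.225, 2.264, 2.269, 2.327, 2.334, 2.468, 2.563
α = 0.30; lower rank = 20 × 0.150 = 3; upper rank = 20 × 0.850 = 17.
The 3rd smallest replicate is 1.199; the 17th is 2.327.

(1.199, 2.327)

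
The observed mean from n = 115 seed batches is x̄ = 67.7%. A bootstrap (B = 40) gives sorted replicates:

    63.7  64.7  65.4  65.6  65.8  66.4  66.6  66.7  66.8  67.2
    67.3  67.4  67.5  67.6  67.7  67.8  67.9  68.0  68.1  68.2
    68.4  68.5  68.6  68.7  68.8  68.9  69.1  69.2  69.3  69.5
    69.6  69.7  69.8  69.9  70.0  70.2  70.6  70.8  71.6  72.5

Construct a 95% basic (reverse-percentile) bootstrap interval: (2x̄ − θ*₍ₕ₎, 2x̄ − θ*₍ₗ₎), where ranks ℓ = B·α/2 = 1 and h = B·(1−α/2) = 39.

(63.8, 71.7)

Percentile endpoints at ranks 1 and 39: θ*₍1₎ = 63.7, θ*₍39₎ = 71.6.
Basic interval reflects these around x̄:
  lower = 2 × 67.7 − 71.6 = 63.8
  upper = 2 × 67.7 − 63.7 = 71.7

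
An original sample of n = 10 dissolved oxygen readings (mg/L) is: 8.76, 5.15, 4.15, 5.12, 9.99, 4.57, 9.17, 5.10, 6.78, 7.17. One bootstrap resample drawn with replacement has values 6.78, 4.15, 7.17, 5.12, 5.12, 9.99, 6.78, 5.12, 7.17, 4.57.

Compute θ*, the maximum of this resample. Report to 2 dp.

θ* = 9.99

Maximum = 9.99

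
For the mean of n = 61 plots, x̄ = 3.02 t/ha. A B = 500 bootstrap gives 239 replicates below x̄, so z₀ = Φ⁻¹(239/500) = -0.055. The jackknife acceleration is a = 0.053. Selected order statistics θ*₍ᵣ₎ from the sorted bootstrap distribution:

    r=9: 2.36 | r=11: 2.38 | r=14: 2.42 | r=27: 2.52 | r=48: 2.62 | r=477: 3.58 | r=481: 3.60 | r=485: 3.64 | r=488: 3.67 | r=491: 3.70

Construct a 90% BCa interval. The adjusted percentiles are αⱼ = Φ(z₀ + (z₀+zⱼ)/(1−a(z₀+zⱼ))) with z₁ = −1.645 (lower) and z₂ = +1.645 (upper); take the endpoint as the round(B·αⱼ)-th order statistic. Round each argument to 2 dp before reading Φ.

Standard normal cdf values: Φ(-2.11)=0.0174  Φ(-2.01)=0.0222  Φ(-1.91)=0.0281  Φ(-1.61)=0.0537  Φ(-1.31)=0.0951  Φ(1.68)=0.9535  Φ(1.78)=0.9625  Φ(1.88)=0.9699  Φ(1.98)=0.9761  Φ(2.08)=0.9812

Lower: z₀ + z₁ = -0.055 + (-1.645) = -1.700; 1 − a(z₀+z₁) = 1 − (0.053)(-1.700) = 1.0901; argument = -0.055 + (-1.700)/1.0901 = -1.6145 → -1.61.
α₁ = Φ(-1.61) = 0.0537; rank = round(500 × 0.0537) = 27; θ*₍27₎ = 2.52.
Upper: z₀ + z₂ = 1.590; 1 − a(z₀+z₂) = 0.9157; argument = 1.6813 → 1.68; α₂ = 0.9535; rank = 477; θ*₍477₎ = 3.58.

(2.52, 3.58)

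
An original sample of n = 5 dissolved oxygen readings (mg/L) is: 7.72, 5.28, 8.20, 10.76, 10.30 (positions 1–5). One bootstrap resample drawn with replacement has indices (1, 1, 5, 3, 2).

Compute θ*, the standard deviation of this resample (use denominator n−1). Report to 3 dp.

Resample values: 7.72, 7.72, 10.30, 8.20, 5.28.
Mean = 7.8440; sum of squared deviations = 12.7635
s² = 12.7635 / 4 = 3.1909
s = √3.1909 = 1.786

θ* = 1.786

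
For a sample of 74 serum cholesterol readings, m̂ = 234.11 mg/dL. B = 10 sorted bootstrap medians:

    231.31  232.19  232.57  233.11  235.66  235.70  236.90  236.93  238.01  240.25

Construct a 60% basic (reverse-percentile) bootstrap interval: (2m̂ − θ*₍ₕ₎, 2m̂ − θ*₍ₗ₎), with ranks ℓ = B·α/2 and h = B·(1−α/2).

(231.29, 236.03)

Percentile endpoints at ranks 2 and 8: θ*₍2₎ = 232.19, θ*₍8₎ = 236.93.
Basic interval reflects these around m̂:
  lower = 2 × 234.11 − 236.93 = 231.29
  upper = 2 × 234.11 − 232.19 = 236.03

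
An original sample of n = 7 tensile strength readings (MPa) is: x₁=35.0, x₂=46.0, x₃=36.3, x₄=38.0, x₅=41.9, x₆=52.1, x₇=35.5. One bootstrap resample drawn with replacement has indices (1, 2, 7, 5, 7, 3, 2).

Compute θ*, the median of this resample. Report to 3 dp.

Resample values: 35.0, 46.0, 35.5, 41.9, 35.5, 36.3, 46.0.
Sorted: 35.0, 35.5, 35.5, 36.3, 41.9, 46.0, 46.0
Median = middle value = 36.300

θ* = 36.300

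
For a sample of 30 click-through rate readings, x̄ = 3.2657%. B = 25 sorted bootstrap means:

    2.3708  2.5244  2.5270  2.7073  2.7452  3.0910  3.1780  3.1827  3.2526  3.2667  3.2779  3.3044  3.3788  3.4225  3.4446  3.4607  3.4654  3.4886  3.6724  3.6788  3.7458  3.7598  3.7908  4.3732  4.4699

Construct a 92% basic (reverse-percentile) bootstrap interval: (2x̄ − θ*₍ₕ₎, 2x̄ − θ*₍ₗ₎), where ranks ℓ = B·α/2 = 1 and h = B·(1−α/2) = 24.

Percentile endpoints at ranks 1 and 24: θ*₍1₎ = 2.3708, θ*₍24₎ = 4.3732.
Basic interval reflects these around x̄:
  lower = 2 × 3.2657 − 4.3732 = 2.1582
  upper = 2 × 3.2657 − 2.3708 = 4.1606

(2.1582, 4.1606)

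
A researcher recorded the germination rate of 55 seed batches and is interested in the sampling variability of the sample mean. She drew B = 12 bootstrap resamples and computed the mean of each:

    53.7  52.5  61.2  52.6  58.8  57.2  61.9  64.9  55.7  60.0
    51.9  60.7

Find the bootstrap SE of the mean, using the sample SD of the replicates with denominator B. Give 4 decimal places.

Bootstrap SE is the standard deviation of the 12 replicate means.
Mean of replicates: (53.7 + 52.5 + 61.2 + 52.6 + 58.8 + 57.2 + 61.9 + 64.9 + 55.7 + 60.0 + 51.9 + 60.7) / 12 = 691.10000 / 12 = 57.59167
Sum of squared deviations: (−3.89167)² + (−5.09167)² + (+3.60833)² + (−4.99167)² + (+1.20833)² + (−0.39167)² + (+4.30833)² + (+7.30833)² + (−1.89167)² + (+2.40833)² + (−5.69167)² + (+3.10833)² = 204.02917
Variance = 204.02917 / 12 = 17.00243
SE* = √17.00243

SE* = 4.1234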